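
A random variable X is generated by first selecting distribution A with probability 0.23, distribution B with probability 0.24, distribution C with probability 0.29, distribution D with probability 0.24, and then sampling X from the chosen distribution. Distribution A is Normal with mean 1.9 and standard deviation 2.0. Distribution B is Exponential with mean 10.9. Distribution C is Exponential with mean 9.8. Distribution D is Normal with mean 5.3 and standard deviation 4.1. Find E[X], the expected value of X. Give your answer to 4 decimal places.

7.1670

Component means — A: 1.9; B: 10.9; C: 9.8; D: 5.3.
E[X] = 0.23·1.9 + 0.24·10.9 + 0.29·9.8 + 0.24·5.3 = 7.167.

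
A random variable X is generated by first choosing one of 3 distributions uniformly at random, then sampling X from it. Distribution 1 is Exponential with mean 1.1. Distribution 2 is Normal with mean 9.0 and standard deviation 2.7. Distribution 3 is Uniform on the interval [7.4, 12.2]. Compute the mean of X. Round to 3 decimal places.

6.633

Component means — 1: 1.1; 2: 9; 3: 9.8.
E[X] = 0.333333·1.1 + 0.333333·9 + 0.333333·9.8 = 6.63333.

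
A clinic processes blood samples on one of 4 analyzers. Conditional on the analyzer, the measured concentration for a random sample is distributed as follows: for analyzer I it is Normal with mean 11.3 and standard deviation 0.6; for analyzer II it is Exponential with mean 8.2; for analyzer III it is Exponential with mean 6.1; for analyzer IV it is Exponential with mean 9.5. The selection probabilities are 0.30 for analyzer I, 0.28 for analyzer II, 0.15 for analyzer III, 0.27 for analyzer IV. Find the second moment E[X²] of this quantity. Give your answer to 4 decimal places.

135.9674

For each component E[X²] = Var + (mean)², giving I: 128.05; II: 134.48; III: 74.42; IV: 180.5.
Overall E[X²] = 0.3·128.05 + 0.28·134.48 + 0.15·74.42 + 0.27·180.5 = 135.967.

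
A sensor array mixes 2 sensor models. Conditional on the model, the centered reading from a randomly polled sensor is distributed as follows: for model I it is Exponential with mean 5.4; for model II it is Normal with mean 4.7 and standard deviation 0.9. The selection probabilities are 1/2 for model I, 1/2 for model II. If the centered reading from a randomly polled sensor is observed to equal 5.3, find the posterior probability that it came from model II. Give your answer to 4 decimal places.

Likelihoods f(5.3 | ·): I: 0.0693992; II: 0.354942.
Posterior ∝ prior × likelihood. Numerator for II: 0.5·0.354942 = 0.177471.
Normalizing constant: 0.5·0.0693992 + 0.5·0.354942 = 0.212171.
P(II | observation) = 0.177471 / 0.212171 = 0.836454.

0.8365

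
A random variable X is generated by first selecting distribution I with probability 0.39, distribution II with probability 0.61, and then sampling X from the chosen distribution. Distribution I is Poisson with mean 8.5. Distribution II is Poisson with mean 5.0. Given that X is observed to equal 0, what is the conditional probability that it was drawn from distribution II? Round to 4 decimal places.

Likelihoods P(X=0 | ·): I: 0.000203468; II: 0.00673795.
Posterior ∝ prior × likelihood. Numerator for II: 0.61·0.00673795 = 0.00411015.
Normalizing constant: 0.39·0.000203468 + 0.61·0.00673795 = 0.0041895.
P(II | observation) = 0.00411015 / 0.0041895 = 0.981059.

0.9811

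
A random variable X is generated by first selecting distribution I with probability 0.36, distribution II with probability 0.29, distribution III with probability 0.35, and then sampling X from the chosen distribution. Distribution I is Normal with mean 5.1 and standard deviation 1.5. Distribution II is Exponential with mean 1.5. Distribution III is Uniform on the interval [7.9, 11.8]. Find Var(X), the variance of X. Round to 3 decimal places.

13.179

Per component, I: μ=5.1, E[X²]=28.26; II: μ=1.5, E[X²]=4.5; III: μ=9.85, E[X²]=98.29.
E[X] = 0.36·5.1 + 0.29·1.5 + 0.35·9.85 = 5.7185.
E[X²] = 0.36·28.26 + 0.29·4.5 + 0.35·98.29 = 45.8801.
Var(X) = E[X²] − (E[X])² = 45.8801 − 32.7012 = 13.1789.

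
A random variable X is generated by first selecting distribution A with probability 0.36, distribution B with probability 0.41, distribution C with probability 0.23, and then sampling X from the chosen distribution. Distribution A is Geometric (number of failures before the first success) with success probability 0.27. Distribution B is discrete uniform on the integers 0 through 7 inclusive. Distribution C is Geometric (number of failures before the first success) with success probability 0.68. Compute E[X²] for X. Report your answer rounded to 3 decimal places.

13.622

For each component E[X²] = Var + (mean)², giving A: 17.3237; B: 17.5; C: 0.913495.
Overall E[X²] = 0.36·17.3237 + 0.41·17.5 + 0.23·0.913495 = 13.6216.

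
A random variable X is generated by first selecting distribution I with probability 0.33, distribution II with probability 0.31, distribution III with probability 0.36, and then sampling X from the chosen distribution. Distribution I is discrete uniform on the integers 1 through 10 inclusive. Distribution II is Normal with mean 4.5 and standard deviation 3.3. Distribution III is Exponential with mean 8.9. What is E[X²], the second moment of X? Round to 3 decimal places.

For each component E[X²] = Var + (mean)², giving I: 38.5; II: 31.14; III: 158.42.
Overall E[X²] = 0.33·38.5 + 0.31·31.14 + 0.36·158.42 = 79.3896.

79.390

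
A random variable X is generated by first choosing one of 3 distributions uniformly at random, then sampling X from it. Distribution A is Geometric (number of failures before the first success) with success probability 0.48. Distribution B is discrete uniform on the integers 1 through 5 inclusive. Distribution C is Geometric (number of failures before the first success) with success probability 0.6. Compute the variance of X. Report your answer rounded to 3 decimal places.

2.822

Per component, A: μ=1.08333, E[X²]=3.43056; B: μ=3, E[X²]=11; C: μ=0.666667, E[X²]=1.55556.
E[X] = 0.333333·1.08333 + 0.333333·3 + 0.333333·0.666667 = 1.58333.
E[X²] = 0.333333·3.43056 + 0.333333·11 + 0.333333·1.55556 = 5.3287.
Var(X) = E[X²] − (E[X])² = 5.3287 − 2.50694 = 2.82176.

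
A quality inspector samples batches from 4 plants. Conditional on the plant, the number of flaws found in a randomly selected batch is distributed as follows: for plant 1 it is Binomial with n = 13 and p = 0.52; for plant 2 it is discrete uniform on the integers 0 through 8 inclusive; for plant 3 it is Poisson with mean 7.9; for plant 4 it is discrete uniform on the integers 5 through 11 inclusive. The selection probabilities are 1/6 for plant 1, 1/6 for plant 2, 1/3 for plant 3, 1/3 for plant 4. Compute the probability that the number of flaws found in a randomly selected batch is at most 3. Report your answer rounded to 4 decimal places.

0.0948

Conditional on each plant, P(X ≤ 3): 1: 0.0337648; 2: 0.444444; 3: 0.0453338; 4: 0.
By total probability, P(X ≤ 3) = 0.166667·0.0337648 + 0.166667·0.444444 + 0.333333·0.0453338 + 0.333333·0 = 0.0948128.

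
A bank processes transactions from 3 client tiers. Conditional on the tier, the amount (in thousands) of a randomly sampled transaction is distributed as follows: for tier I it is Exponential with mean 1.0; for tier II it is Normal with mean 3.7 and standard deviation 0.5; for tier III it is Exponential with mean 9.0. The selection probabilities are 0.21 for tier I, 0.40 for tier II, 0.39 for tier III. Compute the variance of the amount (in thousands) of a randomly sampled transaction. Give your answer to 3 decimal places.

42.136

Per component, I: μ=1, E[X²]=2; II: μ=3.7, E[X²]=13.94; III: μ=9, E[X²]=162.
E[X] = 0.21·1 + 0.4·3.7 + 0.39·9 = 5.2.
E[X²] = 0.21·2 + 0.4·13.94 + 0.39·162 = 69.176.
Var(X) = E[X²] − (E[X])² = 69.176 − 27.04 = 42.136.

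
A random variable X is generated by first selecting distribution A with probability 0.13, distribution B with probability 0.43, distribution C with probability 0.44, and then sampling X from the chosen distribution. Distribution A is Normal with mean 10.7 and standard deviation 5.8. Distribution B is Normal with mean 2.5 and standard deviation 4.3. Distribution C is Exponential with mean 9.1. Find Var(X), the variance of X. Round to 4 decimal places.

Per component, A: μ=10.7, E[X²]=148.13; B: μ=2.5, E[X²]=24.74; C: μ=9.1, E[X²]=165.62.
E[X] = 0.13·10.7 + 0.43·2.5 + 0.44·9.1 = 6.47.
E[X²] = 0.13·148.13 + 0.43·24.74 + 0.44·165.62 = 102.768.
Var(X) = E[X²] − (E[X])² = 102.768 − 41.8609 = 60.907.

60.9070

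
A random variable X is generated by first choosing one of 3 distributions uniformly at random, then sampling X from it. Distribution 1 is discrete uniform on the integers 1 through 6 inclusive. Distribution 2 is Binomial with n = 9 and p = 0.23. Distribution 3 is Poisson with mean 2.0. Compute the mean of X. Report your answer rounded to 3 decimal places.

2.523

Component means — 1: 3.5; 2: 2.07; 3: 2.
E[X] = 0.333333·3.5 + 0.333333·2.07 + 0.333333·2 = 2.52333.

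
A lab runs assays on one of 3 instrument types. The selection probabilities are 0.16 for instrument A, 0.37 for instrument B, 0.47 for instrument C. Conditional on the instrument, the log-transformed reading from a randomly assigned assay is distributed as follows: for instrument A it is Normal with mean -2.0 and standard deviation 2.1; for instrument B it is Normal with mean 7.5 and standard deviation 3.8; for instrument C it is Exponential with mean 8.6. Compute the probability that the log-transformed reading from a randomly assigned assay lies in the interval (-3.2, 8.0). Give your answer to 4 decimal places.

0.6027

Conditional on each instrument, P(-3.2 < X < 8.0): A: 0.716144; B: 0.549908; C: 0.605538.
By total probability, P(-3.2 < X < 8.0) = 0.16·0.716144 + 0.37·0.549908 + 0.47·0.605538 = 0.602652.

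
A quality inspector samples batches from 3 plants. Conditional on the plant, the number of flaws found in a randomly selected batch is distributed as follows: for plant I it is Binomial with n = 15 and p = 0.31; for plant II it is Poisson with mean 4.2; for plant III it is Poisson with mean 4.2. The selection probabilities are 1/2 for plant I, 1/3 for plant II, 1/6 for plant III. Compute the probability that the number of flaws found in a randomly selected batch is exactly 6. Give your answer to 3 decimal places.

0.136

Conditional on each plant, P(X = 6): I: 0.157477; II: 0.114321; III: 0.114321.
By total probability, P(X = 6) = 0.5·0.157477 + 0.333333·0.114321 + 0.166667·0.114321 = 0.135899.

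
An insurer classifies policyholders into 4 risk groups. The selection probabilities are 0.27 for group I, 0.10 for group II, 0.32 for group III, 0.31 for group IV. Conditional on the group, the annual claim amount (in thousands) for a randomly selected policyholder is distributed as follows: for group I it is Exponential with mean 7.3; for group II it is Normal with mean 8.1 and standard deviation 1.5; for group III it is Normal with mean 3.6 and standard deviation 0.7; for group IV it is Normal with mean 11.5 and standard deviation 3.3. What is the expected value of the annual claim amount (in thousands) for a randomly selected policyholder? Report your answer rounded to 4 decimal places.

7.4980

Component means — I: 7.3; II: 8.1; III: 3.6; IV: 11.5.
E[X] = 0.27·7.3 + 0.1·8.1 + 0.32·3.6 + 0.31·11.5 = 7.498.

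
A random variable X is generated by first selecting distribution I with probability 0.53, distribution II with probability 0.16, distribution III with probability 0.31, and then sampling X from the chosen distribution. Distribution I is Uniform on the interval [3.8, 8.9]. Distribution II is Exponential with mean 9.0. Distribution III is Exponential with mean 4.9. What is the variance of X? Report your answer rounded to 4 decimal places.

Per component, I: μ=6.35, E[X²]=42.49; II: μ=9, E[X²]=162; III: μ=4.9, E[X²]=48.02.
E[X] = 0.53·6.35 + 0.16·9 + 0.31·4.9 = 6.3245.
E[X²] = 0.53·42.49 + 0.16·162 + 0.31·48.02 = 63.3259.
Var(X) = E[X²] − (E[X])² = 63.3259 − 39.9993 = 23.3266.

23.3266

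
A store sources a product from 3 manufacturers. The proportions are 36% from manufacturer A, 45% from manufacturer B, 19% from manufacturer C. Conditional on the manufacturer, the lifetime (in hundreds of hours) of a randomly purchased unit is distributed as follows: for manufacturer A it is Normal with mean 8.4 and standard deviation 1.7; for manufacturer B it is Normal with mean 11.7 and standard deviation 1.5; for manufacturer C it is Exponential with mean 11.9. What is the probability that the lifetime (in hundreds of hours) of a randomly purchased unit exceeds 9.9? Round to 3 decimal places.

0.549

Conditional on each manufacturer, P(X > 9.9): A: 0.188793; B: 0.88493; C: 0.435207.
By total probability, P(X > 9.9) = 0.36·0.188793 + 0.45·0.88493 + 0.19·0.435207 = 0.548874.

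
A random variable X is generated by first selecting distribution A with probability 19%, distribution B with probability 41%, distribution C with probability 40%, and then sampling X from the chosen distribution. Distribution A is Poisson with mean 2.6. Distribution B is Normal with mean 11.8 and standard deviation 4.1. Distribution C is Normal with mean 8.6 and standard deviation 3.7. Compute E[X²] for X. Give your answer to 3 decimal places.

100.819

For each component E[X²] = Var + (mean)², giving A: 9.36; B: 156.05; C: 87.65.
Overall E[X²] = 0.19·9.36 + 0.41·156.05 + 0.4·87.65 = 100.819.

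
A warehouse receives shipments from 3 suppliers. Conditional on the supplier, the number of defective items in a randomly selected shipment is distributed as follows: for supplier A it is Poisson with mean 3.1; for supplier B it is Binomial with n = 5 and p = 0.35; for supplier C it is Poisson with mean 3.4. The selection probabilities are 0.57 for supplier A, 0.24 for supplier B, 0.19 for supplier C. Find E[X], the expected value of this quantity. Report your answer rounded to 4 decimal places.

Component means — A: 3.1; B: 1.75; C: 3.4.
E[X] = 0.57·3.1 + 0.24·1.75 + 0.19·3.4 = 2.833.

2.8330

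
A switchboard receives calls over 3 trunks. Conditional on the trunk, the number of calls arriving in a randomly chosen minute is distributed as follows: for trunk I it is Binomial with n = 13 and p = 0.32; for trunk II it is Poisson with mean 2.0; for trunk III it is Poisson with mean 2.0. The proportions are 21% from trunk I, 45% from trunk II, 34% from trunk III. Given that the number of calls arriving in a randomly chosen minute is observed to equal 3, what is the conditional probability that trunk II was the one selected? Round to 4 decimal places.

Likelihoods P(X=3 | ·): I: 0.198109; II: 0.180447; III: 0.180447.
Posterior ∝ prior × likelihood. Numerator for II: 0.45·0.180447 = 0.0812012.
Normalizing constant: 0.21·0.198109 + 0.45·0.180447 + 0.34·0.180447 = 0.184156.
P(II | observation) = 0.0812012 / 0.184156 = 0.440937.

0.4409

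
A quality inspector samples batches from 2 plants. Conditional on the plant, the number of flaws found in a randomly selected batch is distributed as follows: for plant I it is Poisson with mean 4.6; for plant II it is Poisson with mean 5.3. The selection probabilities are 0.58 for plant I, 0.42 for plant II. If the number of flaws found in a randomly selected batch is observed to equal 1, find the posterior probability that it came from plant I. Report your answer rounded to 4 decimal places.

0.7071

Likelihoods P(X=1 | ·): I: 0.0462384; II: 0.0264554.
Posterior ∝ prior × likelihood. Numerator for I: 0.58·0.0462384 = 0.0268183.
Normalizing constant: 0.58·0.0462384 + 0.42·0.0264554 = 0.0379296.
P(I | observation) = 0.0268183 / 0.0379296 = 0.707055.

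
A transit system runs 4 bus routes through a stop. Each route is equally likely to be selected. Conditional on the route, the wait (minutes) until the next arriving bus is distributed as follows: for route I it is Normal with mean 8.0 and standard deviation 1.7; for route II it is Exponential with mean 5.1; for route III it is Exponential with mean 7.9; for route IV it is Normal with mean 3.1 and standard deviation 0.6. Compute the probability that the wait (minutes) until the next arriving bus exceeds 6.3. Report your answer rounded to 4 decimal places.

Conditional on each route, P(X > 6.3): I: 0.841345; II: 0.290749; III: 0.450468; IV: 4.8213e-08.
By total probability, P(X > 6.3) = 0.25·0.841345 + 0.25·0.290749 + 0.25·0.450468 + 0.25·4.8213e-08 = 0.39564.

0.3956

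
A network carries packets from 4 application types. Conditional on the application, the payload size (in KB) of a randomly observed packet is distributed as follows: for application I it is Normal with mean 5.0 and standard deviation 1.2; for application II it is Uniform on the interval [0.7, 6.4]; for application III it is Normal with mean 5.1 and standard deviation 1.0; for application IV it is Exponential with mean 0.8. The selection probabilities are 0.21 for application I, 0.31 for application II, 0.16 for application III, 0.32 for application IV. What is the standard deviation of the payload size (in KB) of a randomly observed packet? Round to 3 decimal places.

2.155

Per component, I: μ=5, E[X²]=26.44; II: μ=3.55, E[X²]=15.31; III: μ=5.1, E[X²]=27.01; IV: μ=0.8, E[X²]=1.28.
E[X] = 0.21·5 + 0.31·3.55 + 0.16·5.1 + 0.32·0.8 = 3.2225.
E[X²] = 0.21·26.44 + 0.31·15.31 + 0.16·27.01 + 0.32·1.28 = 15.0297.
Var(X) = E[X²] − (E[X])² = 15.0297 − 10.3845 = 4.64519.
SD(X) = √4.64519 = 2.15527.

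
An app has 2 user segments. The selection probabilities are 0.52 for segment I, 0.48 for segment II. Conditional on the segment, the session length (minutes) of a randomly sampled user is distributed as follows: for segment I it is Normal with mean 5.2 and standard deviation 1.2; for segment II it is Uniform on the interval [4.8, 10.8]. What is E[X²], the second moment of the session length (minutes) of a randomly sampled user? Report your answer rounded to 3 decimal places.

45.453

For each component E[X²] = Var + (mean)², giving I: 28.48; II: 63.84.
Overall E[X²] = 0.52·28.48 + 0.48·63.84 = 45.4528.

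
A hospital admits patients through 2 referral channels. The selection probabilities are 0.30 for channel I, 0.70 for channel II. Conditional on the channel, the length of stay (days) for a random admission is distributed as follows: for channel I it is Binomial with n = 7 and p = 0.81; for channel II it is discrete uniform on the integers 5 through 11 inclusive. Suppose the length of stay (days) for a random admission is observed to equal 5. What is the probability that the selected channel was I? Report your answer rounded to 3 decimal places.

Likelihoods P(X=5 | ·): I: 0.264333; II: 0.142857.
Posterior ∝ prior × likelihood. Numerator for I: 0.3·0.264333 = 0.0792999.
Normalizing constant: 0.3·0.264333 + 0.7·0.142857 = 0.1793.
P(I | observation) = 0.0792999 / 0.1793 = 0.442275.

0.442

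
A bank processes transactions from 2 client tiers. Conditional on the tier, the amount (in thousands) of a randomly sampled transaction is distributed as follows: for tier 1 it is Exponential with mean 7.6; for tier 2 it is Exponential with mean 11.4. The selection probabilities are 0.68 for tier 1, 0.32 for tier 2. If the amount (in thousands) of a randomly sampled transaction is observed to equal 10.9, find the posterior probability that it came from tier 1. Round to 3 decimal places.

Likelihoods f(10.9 | ·): 1: 0.0313557; 2: 0.033717.
Posterior ∝ prior × likelihood. Numerator for 1: 0.68·0.0313557 = 0.0213219.
Normalizing constant: 0.68·0.0313557 + 0.32·0.033717 = 0.0321113.
P(1 | observation) = 0.0213219 / 0.0321113 = 0.663999.

0.664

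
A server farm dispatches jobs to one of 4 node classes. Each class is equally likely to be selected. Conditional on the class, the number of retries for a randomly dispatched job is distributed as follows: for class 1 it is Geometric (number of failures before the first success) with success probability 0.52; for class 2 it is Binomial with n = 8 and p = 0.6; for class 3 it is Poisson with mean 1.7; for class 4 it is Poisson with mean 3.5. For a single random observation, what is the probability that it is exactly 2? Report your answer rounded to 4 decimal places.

Conditional on each class, P(X = 2): 1: 0.119808; 2: 0.0412877; 3: 0.263978; 4: 0.184959.
By total probability, P(X = 2) = 0.25·0.119808 + 0.25·0.0412877 + 0.25·0.263978 + 0.25·0.184959 = 0.152508.

0.1525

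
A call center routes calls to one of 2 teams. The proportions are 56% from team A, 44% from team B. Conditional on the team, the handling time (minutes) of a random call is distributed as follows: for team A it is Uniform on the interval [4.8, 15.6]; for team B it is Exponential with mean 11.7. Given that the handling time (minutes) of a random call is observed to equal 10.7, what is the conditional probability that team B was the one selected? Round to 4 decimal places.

Likelihoods f(10.7 | ·): A: 0.0925926; B: 0.0342483.
Posterior ∝ prior × likelihood. Numerator for B: 0.44·0.0342483 = 0.0150692.
Normalizing constant: 0.56·0.0925926 + 0.44·0.0342483 = 0.0669211.
P(B | observation) = 0.0150692 / 0.0669211 = 0.225179.

0.2252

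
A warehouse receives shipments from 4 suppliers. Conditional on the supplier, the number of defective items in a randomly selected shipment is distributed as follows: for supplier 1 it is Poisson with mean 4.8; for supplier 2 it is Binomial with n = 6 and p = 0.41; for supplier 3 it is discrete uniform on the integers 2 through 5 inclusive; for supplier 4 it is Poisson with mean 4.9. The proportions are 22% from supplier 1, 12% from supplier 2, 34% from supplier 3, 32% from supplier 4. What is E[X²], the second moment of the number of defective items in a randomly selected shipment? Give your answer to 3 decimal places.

20.866

For each component E[X²] = Var + (mean)², giving 1: 27.84; 2: 7.503; 3: 13.5; 4: 28.91.
Overall E[X²] = 0.22·27.84 + 0.12·7.503 + 0.34·13.5 + 0.32·28.91 = 20.8664.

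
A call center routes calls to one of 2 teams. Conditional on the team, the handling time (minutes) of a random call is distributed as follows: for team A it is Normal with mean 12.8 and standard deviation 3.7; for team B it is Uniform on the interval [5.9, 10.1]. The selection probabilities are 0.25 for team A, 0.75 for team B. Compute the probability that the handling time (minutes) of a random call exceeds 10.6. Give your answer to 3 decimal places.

Conditional on each team, P(X > 10.6): A: 0.723943; B: 0.
By total probability, P(X > 10.6) = 0.25·0.723943 + 0.75·0 = 0.180986.

0.181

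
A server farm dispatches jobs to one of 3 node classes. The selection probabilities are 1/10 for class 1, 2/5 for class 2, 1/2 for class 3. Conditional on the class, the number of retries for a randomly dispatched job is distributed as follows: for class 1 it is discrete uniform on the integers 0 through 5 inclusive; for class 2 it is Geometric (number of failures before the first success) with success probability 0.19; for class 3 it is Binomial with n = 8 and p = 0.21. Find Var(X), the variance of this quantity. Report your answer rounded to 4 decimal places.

11.4228

Per component, 1: μ=2.5, E[X²]=9.16667; 2: μ=4.26316, E[X²]=40.6122; 3: μ=1.68, E[X²]=4.1496.
E[X] = 0.1·2.5 + 0.4·4.26316 + 0.5·1.68 = 2.79526.
E[X²] = 0.1·9.16667 + 0.4·40.6122 + 0.5·4.1496 = 19.2363.
Var(X) = E[X²] − (E[X])² = 19.2363 − 7.8135 = 11.4228.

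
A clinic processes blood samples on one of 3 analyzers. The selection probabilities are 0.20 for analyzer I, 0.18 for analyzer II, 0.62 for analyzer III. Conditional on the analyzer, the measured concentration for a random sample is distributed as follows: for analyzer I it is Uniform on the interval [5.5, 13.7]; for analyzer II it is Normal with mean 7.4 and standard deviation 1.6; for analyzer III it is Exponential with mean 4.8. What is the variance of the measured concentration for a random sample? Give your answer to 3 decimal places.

19.652

Per component, I: μ=9.6, E[X²]=97.7633; II: μ=7.4, E[X²]=57.32; III: μ=4.8, E[X²]=46.08.
E[X] = 0.2·9.6 + 0.18·7.4 + 0.62·4.8 = 6.228.
E[X²] = 0.2·97.7633 + 0.18·57.32 + 0.62·46.08 = 58.4399.
Var(X) = E[X²] − (E[X])² = 58.4399 − 38.788 = 19.6519.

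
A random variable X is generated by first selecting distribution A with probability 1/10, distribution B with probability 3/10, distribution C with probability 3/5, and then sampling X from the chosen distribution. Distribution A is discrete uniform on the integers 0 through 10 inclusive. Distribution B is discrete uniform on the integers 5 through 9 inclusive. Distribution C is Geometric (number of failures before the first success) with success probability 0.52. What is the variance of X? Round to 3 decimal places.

Per component, A: μ=5, E[X²]=35; B: μ=7, E[X²]=51; C: μ=0.923077, E[X²]=2.62722.
E[X] = 0.1·5 + 0.3·7 + 0.6·0.923077 = 3.15385.
E[X²] = 0.1·35 + 0.3·51 + 0.6·2.62722 = 20.3763.
Var(X) = E[X²] − (E[X])² = 20.3763 − 9.94675 = 10.4296.

10.430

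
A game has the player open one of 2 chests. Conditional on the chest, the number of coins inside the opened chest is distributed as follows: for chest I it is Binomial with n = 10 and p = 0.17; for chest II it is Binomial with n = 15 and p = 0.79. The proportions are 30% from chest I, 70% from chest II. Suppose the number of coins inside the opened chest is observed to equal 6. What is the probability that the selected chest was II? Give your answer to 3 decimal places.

Likelihoods P(X=6 | ·): I: 0.00240561; II: 0.000966363.
Posterior ∝ prior × likelihood. Numerator for II: 0.7·0.000966363 = 0.000676454.
Normalizing constant: 0.3·0.00240561 + 0.7·0.000966363 = 0.00139814.
P(II | observation) = 0.000676454 / 0.00139814 = 0.483825.

0.484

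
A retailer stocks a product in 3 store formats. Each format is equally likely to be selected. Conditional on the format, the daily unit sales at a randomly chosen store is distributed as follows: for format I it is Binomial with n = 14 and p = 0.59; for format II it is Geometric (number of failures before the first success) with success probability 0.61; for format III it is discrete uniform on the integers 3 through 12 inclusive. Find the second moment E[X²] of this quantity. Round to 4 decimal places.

45.8570

For each component E[X²] = Var + (mean)², giving I: 71.6142; II: 1.45687; III: 64.5.
Overall E[X²] = 0.333333·71.6142 + 0.333333·1.45687 + 0.333333·64.5 = 45.857.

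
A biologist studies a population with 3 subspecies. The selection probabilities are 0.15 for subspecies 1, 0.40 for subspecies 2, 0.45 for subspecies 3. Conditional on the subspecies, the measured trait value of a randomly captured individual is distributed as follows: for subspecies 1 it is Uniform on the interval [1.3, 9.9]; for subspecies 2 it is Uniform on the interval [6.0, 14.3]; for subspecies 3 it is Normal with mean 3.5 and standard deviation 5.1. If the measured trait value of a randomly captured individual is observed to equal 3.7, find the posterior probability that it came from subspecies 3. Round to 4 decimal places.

0.6685

Likelihoods f(3.7 | ·): 1: 0.116279; 2: 0; 3: 0.0781639.
Posterior ∝ prior × likelihood. Numerator for 3: 0.45·0.0781639 = 0.0351737.
Normalizing constant: 0.15·0.116279 + 0.4·0 + 0.45·0.0781639 = 0.0526156.
P(3 | observation) = 0.0351737 / 0.0526156 = 0.668504.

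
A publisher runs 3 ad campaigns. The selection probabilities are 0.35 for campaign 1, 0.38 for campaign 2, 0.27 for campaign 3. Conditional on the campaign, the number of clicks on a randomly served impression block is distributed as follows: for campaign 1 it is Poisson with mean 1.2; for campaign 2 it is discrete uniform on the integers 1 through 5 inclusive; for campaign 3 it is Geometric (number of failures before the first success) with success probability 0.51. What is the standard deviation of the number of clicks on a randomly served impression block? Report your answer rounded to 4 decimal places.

Per component, 1: μ=1.2, E[X²]=2.64; 2: μ=3, E[X²]=11; 3: μ=0.960784, E[X²]=2.807.
E[X] = 0.35·1.2 + 0.38·3 + 0.27·0.960784 = 1.81941.
E[X²] = 0.35·2.64 + 0.38·11 + 0.27·2.807 = 5.86189.
Var(X) = E[X²] − (E[X])² = 5.86189 − 3.31026 = 2.55163.
SD(X) = √2.55163 = 1.59738.

1.5974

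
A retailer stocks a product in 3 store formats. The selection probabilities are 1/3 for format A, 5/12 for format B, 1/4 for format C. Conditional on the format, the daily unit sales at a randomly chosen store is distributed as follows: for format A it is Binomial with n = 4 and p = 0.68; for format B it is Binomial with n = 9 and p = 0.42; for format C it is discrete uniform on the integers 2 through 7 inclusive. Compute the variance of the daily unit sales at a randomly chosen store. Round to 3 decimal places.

Per component, A: μ=2.72, E[X²]=8.2688; B: μ=3.78, E[X²]=16.4808; C: μ=4.5, E[X²]=23.1667.
E[X] = 0.333333·2.72 + 0.416667·3.78 + 0.25·4.5 = 3.60667.
E[X²] = 0.333333·8.2688 + 0.416667·16.4808 + 0.25·23.1667 = 15.4149.
Var(X) = E[X²] − (E[X])² = 15.4149 − 13.008 = 2.40689.

2.407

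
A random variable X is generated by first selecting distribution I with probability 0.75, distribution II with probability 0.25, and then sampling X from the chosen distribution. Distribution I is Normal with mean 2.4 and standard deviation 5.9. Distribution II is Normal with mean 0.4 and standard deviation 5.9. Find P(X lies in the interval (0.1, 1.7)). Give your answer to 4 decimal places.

Conditional on each component, P(0.1 < X < 1.7): I: 0.104448; II: 0.107473.
By total probability, P(0.1 < X < 1.7) = 0.75·0.104448 + 0.25·0.107473 = 0.105204.

0.1052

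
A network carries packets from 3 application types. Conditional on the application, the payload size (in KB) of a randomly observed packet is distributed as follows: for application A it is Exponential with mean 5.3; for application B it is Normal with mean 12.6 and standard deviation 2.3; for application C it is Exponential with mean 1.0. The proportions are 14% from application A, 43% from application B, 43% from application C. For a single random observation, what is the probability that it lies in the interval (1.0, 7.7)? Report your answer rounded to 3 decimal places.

Conditional on each application, P(1.0 < X < 7.7): A: 0.594145; B: 0.0165676; C: 0.367427.
By total probability, P(1.0 < X < 7.7) = 0.14·0.594145 + 0.43·0.0165676 + 0.43·0.367427 = 0.248298.

0.248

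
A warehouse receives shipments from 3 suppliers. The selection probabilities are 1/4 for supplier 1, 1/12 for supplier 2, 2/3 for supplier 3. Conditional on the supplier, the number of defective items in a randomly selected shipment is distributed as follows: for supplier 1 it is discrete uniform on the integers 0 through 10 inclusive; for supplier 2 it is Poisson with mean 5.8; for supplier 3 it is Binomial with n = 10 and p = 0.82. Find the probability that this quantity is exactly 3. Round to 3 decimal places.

0.031

Conditional on each supplier, P(X = 3): 1: 0.0909091; 2: 0.098452; 3: 0.00040507.
By total probability, P(X = 3) = 0.25·0.0909091 + 0.0833333·0.098452 + 0.666667·0.00040507 = 0.0312017.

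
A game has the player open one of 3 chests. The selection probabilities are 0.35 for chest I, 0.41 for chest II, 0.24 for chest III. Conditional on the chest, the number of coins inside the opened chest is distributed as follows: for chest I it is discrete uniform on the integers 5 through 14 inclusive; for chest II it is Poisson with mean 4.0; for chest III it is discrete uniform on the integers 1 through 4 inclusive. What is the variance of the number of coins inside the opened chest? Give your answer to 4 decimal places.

Per component, I: μ=9.5, E[X²]=98.5; II: μ=4, E[X²]=20; III: μ=2.5, E[X²]=7.5.
E[X] = 0.35·9.5 + 0.41·4 + 0.24·2.5 = 5.565.
E[X²] = 0.35·98.5 + 0.41·20 + 0.24·7.5 = 44.475.
Var(X) = E[X²] − (E[X])² = 44.475 − 30.9692 = 13.5058.

13.5058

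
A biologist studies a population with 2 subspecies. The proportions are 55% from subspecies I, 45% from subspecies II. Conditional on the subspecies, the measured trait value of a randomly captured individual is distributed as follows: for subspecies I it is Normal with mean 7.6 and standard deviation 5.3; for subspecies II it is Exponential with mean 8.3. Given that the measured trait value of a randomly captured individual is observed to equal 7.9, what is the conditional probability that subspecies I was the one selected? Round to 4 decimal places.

0.6638

Likelihoods f(7.9 | ·): I: 0.0751516; II: 0.0465112.
Posterior ∝ prior × likelihood. Numerator for I: 0.55·0.0751516 = 0.0413334.
Normalizing constant: 0.55·0.0751516 + 0.45·0.0465112 = 0.0622634.
P(I | observation) = 0.0413334 / 0.0622634 = 0.663847.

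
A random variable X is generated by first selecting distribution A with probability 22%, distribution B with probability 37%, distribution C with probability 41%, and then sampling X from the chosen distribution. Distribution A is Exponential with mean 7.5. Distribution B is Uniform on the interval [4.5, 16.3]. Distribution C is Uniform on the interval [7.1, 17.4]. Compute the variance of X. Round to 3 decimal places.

Per component, A: μ=7.5, E[X²]=112.5; B: μ=10.4, E[X²]=119.763; C: μ=12.25, E[X²]=158.903.
E[X] = 0.22·7.5 + 0.37·10.4 + 0.41·12.25 = 10.5205.
E[X²] = 0.22·112.5 + 0.37·119.763 + 0.41·158.903 = 134.213.
Var(X) = E[X²] − (E[X])² = 134.213 − 110.681 = 23.5319.

23.532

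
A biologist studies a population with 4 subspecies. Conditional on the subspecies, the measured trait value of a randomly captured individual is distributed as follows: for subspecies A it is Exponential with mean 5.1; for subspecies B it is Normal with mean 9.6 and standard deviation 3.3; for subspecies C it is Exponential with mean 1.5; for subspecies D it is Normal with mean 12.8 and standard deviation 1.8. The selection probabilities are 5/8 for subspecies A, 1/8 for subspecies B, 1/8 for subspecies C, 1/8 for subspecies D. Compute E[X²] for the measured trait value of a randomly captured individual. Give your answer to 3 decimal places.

For each component E[X²] = Var + (mean)², giving A: 52.02; B: 103.05; C: 4.5; D: 167.08.
Overall E[X²] = 0.625·52.02 + 0.125·103.05 + 0.125·4.5 + 0.125·167.08 = 66.8413.

66.841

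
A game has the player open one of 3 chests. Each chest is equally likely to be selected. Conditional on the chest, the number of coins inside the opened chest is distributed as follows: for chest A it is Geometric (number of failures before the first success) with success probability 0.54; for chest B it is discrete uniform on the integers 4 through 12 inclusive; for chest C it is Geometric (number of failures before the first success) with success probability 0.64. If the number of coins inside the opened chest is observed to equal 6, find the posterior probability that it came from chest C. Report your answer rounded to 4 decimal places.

Likelihoods P(X=6 | ·): A: 0.00511612; B: 0.111111; C: 0.00139314.
Posterior ∝ prior × likelihood. Numerator for C: 0.333333·0.00139314 = 0.00046438.
Normalizing constant: 0.333333·0.00511612 + 0.333333·0.111111 + 0.333333·0.00139314 = 0.0392068.
P(C | observation) = 0.00046438 / 0.0392068 = 0.0118444.

0.0118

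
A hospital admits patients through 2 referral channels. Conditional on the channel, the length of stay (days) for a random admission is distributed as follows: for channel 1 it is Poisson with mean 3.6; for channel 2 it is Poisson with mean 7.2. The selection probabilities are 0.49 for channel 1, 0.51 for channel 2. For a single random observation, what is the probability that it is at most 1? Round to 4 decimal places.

Conditional on each channel, P(X ≤ 1): 1: 0.125689; 2: 0.006122.
By total probability, P(X ≤ 1) = 0.49·0.125689 + 0.51·0.006122 = 0.0647099.

0.0647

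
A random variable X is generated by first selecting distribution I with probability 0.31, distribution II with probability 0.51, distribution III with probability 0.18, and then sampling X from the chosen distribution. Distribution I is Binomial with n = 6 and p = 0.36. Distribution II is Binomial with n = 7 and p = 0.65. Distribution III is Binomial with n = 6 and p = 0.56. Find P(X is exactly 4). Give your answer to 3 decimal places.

0.220

Conditional on each component, P(X = 4): I: 0.103196; II: 0.267871; III: 0.285594.
By total probability, P(X = 4) = 0.31·0.103196 + 0.51·0.267871 + 0.18·0.285594 = 0.220012.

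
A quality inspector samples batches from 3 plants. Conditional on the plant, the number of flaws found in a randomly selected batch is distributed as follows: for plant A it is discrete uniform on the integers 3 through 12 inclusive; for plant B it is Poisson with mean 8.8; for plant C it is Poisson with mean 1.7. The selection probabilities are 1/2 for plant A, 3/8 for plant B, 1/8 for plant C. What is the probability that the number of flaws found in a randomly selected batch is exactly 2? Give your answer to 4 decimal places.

0.0352

Conditional on each plant, P(X = 2): A: 0; B: 0.00583638; C: 0.263978.
By total probability, P(X = 2) = 0.5·0 + 0.375·0.00583638 + 0.125·0.263978 = 0.0351859.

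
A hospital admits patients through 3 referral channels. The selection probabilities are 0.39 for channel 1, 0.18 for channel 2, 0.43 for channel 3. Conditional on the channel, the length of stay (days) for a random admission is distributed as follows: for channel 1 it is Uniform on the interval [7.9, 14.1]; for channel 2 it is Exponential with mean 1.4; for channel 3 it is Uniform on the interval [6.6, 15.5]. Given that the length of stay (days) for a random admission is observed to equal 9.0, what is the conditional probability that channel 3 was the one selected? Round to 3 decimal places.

0.434

Likelihoods f(9.0 | ·): 1: 0.16129; 2: 0.0011534; 3: 0.11236.
Posterior ∝ prior × likelihood. Numerator for 3: 0.43·0.11236 = 0.0483146.
Normalizing constant: 0.39·0.16129 + 0.18·0.0011534 + 0.43·0.11236 = 0.111425.
P(3 | observation) = 0.0483146 / 0.111425 = 0.433605.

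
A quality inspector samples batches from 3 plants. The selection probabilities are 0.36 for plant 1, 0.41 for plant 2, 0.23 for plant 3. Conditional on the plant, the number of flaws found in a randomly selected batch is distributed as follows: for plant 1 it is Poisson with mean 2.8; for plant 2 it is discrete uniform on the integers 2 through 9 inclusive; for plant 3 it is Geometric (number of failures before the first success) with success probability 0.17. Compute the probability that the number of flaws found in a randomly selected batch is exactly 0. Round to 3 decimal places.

Conditional on each plant, P(X = 0): 1: 0.0608101; 2: 0; 3: 0.17.
By total probability, P(X = 0) = 0.36·0.0608101 + 0.41·0 + 0.23·0.17 = 0.0609916.

0.061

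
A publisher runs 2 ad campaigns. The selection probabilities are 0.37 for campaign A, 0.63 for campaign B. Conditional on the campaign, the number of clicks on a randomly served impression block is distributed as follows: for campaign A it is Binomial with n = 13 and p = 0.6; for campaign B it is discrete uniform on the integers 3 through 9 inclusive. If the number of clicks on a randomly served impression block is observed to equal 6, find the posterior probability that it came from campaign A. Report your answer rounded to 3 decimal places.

Likelihoods P(X=6 | ·): A: 0.131173; B: 0.142857.
Posterior ∝ prior × likelihood. Numerator for A: 0.37·0.131173 = 0.048534.
Normalizing constant: 0.37·0.131173 + 0.63·0.142857 = 0.138534.
P(A | observation) = 0.048534 / 0.138534 = 0.35034.

0.350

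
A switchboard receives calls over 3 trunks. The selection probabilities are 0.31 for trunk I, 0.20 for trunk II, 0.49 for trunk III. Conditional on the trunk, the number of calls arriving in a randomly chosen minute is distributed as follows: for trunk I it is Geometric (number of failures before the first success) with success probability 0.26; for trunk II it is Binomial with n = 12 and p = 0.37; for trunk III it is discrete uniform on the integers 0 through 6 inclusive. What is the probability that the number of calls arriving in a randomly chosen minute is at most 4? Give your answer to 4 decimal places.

Conditional on each trunk, P(X ≤ 4): I: 0.778099; II: 0.524886; III: 0.714286.
By total probability, P(X ≤ 4) = 0.31·0.778099 + 0.2·0.524886 + 0.49·0.714286 = 0.696188.

0.6962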